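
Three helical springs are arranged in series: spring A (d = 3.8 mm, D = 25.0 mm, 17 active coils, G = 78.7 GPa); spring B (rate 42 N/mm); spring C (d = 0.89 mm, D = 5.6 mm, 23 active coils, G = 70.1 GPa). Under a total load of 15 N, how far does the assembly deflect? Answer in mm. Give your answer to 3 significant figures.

k_A = Gd⁴/(8D³N_a) = (78.7×10³)(3.8⁴)/(8·25.0³·17) = 7.7224 N/mm
k_C = Gd⁴/(8D³N_a) = (70.1×10³)(0.89⁴)/(8·5.6³·23) = 1.3611 N/mm
Series: 1/k_eq = 1/7.7224 + 1/42 + 1/1.3611 = 0.88799; k_eq = 1.1261 N/mm
δ = F/k_eq = 15/1.1261 = 13.32 mm

13.3 mm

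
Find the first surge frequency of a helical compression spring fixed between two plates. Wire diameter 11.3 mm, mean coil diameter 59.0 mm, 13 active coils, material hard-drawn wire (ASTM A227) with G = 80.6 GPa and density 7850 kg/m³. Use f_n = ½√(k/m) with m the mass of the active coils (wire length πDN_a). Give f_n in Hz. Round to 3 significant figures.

k = Gd⁴/(8D³N_a) = (80.6×10³)(11.3⁴)/(8·59.0³·13) = 61.526 N/mm = 61526 N/m
Wire length L = πDN_a = π·59.0·13 = 2409.6 mm
m = ρ·(πd²/4)·L = 7850 × 100.29×10⁻⁶ m² × 2.4096 m = 1.897 kg
f_n = ½√(k/m) = 0.5·√(61526/1.897) = 0.5·√(32434) = 90.047 Hz

90.0 Hz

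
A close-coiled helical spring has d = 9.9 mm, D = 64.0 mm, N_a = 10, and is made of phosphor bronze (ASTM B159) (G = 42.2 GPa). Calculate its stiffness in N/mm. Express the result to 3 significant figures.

19.3 N/mm

k = Gd⁴/(8D³N_a) = (42.2×10³ × 9.9⁴) / (8 × 64.0³ × 10)
  = 4.05372e+08 / 2.09715e+07 = 19.33 N/mm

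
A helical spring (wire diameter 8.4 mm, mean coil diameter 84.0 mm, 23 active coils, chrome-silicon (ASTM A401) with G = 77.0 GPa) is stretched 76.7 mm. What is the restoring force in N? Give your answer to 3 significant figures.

270 N

k = Gd⁴/(8D³N_a) = (77.0×10³)(8.4⁴)/(8·84.0³·23) = 3.5152 N/mm
F = k·δ = 3.5152 × 76.7 = 269.62 N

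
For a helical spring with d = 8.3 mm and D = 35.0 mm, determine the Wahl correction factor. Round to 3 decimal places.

C = D/d = 35.0/8.3 = 4.2169
K_W = (4C−1)/(4C−4) + 0.615/C = 15.867/12.867 + 0.1458 = 1.3790

1.379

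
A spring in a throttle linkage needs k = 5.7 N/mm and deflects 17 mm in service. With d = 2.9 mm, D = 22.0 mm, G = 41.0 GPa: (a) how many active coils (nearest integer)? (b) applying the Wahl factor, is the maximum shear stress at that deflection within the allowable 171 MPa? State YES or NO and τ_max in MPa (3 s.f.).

N_a = Gd⁴/(8D³k) = (41.0×10³)(2.9⁴)/(8·22.0³·5.7) = 5.972 → N_a = 6
Actual rate k = Gd⁴/(8D³·6) = 5.6737 N/mm
Working load F = kδ = 5.6737·17 = 96.453 N
C = 22.0/2.9 = 7.5862; K_W = (4C−1)/(4C−4)+0.615/C = 1.1949
τ_max = K_W·8FD/(πd³) = 1.1949·221.56 = 264.75 MPa
τ_max > 171 MPa → exceeds allowable

(a) 6 coils; (b) NO, τ_max = 265 MPa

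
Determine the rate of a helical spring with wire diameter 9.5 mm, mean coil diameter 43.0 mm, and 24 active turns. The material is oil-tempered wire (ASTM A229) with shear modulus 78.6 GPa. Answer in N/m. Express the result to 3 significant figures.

41900 N/m

k = Gd⁴/(8D³N_a) = (78.6×10³ × 9.5⁴) / (8 × 43.0³ × 24)
  = 6.40202e+08 / 1.52653e+07 = 41.938 N/mm = 41938 N/m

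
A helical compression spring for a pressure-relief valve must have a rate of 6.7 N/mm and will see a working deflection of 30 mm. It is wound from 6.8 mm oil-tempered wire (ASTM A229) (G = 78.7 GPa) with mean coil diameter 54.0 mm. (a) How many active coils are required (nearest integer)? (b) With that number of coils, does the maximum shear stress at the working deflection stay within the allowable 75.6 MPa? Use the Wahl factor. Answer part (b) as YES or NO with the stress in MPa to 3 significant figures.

N_a = Gd⁴/(8D³k) = (78.7×10³)(6.8⁴)/(8·54.0³·6.7) = 19.94 → N_a = 20
Actual rate k = Gd⁴/(8D³·20) = 6.679 N/mm
Working load F = kδ = 6.679·30 = 200.37 N
C = 54.0/6.8 = 7.9412; K_W = (4C−1)/(4C−4)+0.615/C = 1.1855
τ_max = K_W·8FD/(πd³) = 1.1855·87.627 = 103.88 MPa
τ_max > 75.6 MPa → exceeds allowable

(a) 20 coils; (b) NO, τ_max = 104 MPa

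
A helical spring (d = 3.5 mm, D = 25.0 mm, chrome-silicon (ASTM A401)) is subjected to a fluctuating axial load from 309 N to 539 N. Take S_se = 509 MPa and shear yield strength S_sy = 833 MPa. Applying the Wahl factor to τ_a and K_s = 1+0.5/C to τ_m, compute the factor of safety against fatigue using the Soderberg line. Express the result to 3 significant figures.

C = D/d = 25.0/3.5 = 7.1429; K_W = (4C−1)/(4C−4)+0.615/C = 1.2082; K_s = 1+0.5/C = 1.0700
F_a = (F_max−F_min)/2 = 115 N; F_m = (F_max+F_min)/2 = 424 N
τ_a = K_W·8F_aD/(πd³) = 1.2082 × 170.76 = 206.31 MPa
τ_m = K_s·8F_mD/(πd³) = 1.0700 × 629.57 = 673.64 MPa
Soderberg: 1/n_f = τ_a/S_se + τ_m/S_sy = 206.31/509 + 673.64/833 = 0.40531 + 0.80869 = 1.214
n_f = 1/1.214 = 0.8237

0.824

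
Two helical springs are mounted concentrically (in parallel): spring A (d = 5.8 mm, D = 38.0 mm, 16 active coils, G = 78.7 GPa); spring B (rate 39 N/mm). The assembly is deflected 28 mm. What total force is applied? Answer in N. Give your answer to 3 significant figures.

1450 N

k_A = Gd⁴/(8D³N_a) = (78.7×10³)(5.8⁴)/(8·38.0³·16) = 12.68 N/mm
Parallel: k_eq = 12.68 + 39 = 51.68 N/mm
F = k_eq·δ = 51.68·28 = 1447 N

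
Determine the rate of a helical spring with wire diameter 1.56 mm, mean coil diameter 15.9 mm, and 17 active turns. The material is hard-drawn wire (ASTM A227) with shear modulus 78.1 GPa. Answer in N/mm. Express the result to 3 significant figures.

k = Gd⁴/(8D³N_a) = (78.1×10³ × 1.56⁴) / (8 × 15.9³ × 17)
  = 462540 / 546676 = 0.8461 N/mm

0.846 N/mm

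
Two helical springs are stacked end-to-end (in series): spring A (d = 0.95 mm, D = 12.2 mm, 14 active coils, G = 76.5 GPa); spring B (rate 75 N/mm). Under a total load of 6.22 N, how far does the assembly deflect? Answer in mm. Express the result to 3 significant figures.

k_A = Gd⁴/(8D³N_a) = (76.5×10³)(0.95⁴)/(8·12.2³·14) = 0.30638 N/mm
Series: 1/k_eq = 1/0.30638 + 1/75 = 3.2773; k_eq = 0.30513 N/mm
δ = F/k_eq = 6.22/0.30513 = 20.385 mm

20.4 mm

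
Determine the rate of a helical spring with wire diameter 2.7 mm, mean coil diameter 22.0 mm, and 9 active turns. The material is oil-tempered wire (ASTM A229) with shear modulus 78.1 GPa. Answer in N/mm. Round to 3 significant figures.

k = Gd⁴/(8D³N_a) = (78.1×10³ × 2.7⁴) / (8 × 22.0³ × 9)
  = 4.15055e+06 / 766656 = 5.4138 N/mm

5.41 N/mm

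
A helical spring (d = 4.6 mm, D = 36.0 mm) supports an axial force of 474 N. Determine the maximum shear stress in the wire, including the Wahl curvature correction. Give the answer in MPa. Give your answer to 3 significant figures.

531 MPa

Spring index C = D/d = 36.0/4.6 = 7.8261
K_W = (4C−1)/(4C−4) + 0.615/C = 30.304/27.304 + 0.0786 = 1.1885
τ₀ = 8FD/(πd³) = 8·474·36.0/(π·4.6³) = 136512/305.79 = 446.42 MPa
τ_max = K·τ₀ = 1.1885 × 446.42 = 530.56 MPa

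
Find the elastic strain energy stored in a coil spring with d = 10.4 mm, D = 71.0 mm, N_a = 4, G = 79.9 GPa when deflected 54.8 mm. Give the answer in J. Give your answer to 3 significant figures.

k = Gd⁴/(8D³N_a) = (79.9×10³)(10.4⁴)/(8·71.0³·4) = 81.612 N/mm
U = ½kδ² = 0.5 × 81.612 × 54.8² = 1.2254e+05 N·mm = 122.54 J

123 J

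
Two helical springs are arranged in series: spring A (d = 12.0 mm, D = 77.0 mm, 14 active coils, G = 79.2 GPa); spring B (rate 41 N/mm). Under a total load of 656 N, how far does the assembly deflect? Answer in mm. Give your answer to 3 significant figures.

36.4 mm

k_A = Gd⁴/(8D³N_a) = (79.2×10³)(12.0⁴)/(8·77.0³·14) = 32.119 N/mm
Series: 1/k_eq = 1/32.119 + 1/41 = 0.055525; k_eq = 18.01 N/mm
δ = F/k_eq = 656/18.01 = 36.424 mm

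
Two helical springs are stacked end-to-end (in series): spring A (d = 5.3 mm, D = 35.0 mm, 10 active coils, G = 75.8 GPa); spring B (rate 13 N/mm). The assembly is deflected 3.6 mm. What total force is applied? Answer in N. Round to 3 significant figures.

26.8 N

k_A = Gd⁴/(8D³N_a) = (75.8×10³)(5.3⁴)/(8·35.0³·10) = 17.437 N/mm
Series: 1/k_eq = 1/17.437 + 1/13 = 0.13427; k_eq = 7.4476 N/mm
F = k_eq·δ = 7.4476·3.6 = 26.811 N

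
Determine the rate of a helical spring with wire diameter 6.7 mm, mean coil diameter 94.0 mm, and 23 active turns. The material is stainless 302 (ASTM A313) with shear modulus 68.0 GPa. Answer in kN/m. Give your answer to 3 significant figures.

k = Gd⁴/(8D³N_a) = (68.0×10³ × 6.7⁴) / (8 × 94.0³ × 23)
  = 1.37028e+08 / 1.52827e+08 = 0.89662 N/mm

0.897 kN/m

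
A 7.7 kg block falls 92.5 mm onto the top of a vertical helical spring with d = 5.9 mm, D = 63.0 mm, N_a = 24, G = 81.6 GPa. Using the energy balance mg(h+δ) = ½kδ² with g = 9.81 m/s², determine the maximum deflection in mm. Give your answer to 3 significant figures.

127 mm

k = Gd⁴/(8D³N_a) = (81.6×10³)(5.9⁴)/(8·63.0³·24) = 2.0596 N/mm
W = mg = 7.7 × 9.81 = 75.537 N
½kδ² − Wδ − Wh = 0 → δ = (W + √(W² + 2kWh))/k
δ = (75.537 + √(5705.8 + 28781.1))/2.0596 = (75.537 + 185.71)/2.0596 = 126.84 mm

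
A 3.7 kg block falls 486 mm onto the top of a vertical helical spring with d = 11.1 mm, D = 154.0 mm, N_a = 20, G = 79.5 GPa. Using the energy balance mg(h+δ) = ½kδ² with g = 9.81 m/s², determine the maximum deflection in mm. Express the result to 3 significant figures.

149 mm

k = Gd⁴/(8D³N_a) = (79.5×10³)(11.1⁴)/(8·154.0³·20) = 2.0653 N/mm
W = mg = 3.7 × 9.81 = 36.297 N
½kδ² − Wδ − Wh = 0 → δ = (W + √(W² + 2kWh))/k
δ = (36.297 + √(1317.5 + 72864.1))/2.0653 = (36.297 + 272.36)/2.0653 = 149.45 mm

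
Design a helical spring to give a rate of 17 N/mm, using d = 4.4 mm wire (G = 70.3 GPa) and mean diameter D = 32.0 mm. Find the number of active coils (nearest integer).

N_a = Gd⁴/(8D³k) = (70.3×10³ × 4.4⁴)/(8 × 32.0³ × 17)
    = 2.63491e+07 / 4.45645e+06 = 5.913 → 6 coils

6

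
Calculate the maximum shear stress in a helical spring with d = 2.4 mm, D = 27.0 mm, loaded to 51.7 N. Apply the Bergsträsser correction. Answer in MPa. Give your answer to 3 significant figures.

Spring index C = D/d = 27.0/2.4 = 11.2500
K_B = (4C+2)/(4C−3) = 47.000/42.000 = 1.1190
τ₀ = 8FD/(πd³) = 8·51.7·27.0/(π·2.4³) = 11167.2/43.429 = 257.13 MPa
τ_max = K·τ₀ = 1.1190 × 257.13 = 287.75 MPa

288 MPa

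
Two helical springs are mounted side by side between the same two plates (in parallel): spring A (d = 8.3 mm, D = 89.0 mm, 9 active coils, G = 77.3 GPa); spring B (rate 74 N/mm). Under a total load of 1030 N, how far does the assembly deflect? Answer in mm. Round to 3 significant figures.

k_A = Gd⁴/(8D³N_a) = (77.3×10³)(8.3⁴)/(8·89.0³·9) = 7.2275 N/mm
Parallel: k_eq = 7.2275 + 74 = 81.228 N/mm
δ = F/k_eq = 1030/81.228 = 12.68 mm

12.7 mm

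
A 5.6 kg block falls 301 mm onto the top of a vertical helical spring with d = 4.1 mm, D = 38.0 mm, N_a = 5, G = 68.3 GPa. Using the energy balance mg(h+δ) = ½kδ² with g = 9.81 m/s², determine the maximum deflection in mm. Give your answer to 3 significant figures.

67.9 mm

k = Gd⁴/(8D³N_a) = (68.3×10³)(4.1⁴)/(8·38.0³·5) = 8.7932 N/mm
W = mg = 5.6 × 9.81 = 54.936 N
½kδ² − Wδ − Wh = 0 → δ = (W + √(W² + 2kWh))/k
δ = (54.936 + √(3018 + 290803))/8.7932 = (54.936 + 542.05)/8.7932 = 67.892 mm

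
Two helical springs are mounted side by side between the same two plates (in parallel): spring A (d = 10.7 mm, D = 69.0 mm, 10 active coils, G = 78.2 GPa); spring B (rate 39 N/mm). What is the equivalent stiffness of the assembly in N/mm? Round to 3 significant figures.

78.0 N/mm

k_A = Gd⁴/(8D³N_a) = (78.2×10³)(10.7⁴)/(8·69.0³·10) = 39.004 N/mm
Parallel: k_eq = 39.004 + 39 = 78.004 N/mm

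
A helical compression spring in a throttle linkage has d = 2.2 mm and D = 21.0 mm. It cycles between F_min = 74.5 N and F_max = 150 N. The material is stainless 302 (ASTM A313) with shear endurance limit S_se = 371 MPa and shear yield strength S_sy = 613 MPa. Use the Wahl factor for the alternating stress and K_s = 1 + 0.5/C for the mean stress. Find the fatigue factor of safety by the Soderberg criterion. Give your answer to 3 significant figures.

0.642

C = D/d = 21.0/2.2 = 9.5455; K_W = (4C−1)/(4C−4)+0.615/C = 1.1522; K_s = 1+0.5/C = 1.0524
F_a = (F_max−F_min)/2 = 37.75 N; F_m = (F_max+F_min)/2 = 112.25 N
τ_a = K_W·8F_aD/(πd³) = 1.1522 × 189.59 = 218.44 MPa
τ_m = K_s·8F_mD/(πd³) = 1.0524 × 563.74 = 593.27 MPa
Soderberg: 1/n_f = τ_a/S_se + τ_m/S_sy = 218.44/371 + 593.27/613 = 0.58879 + 0.96781 = 1.5566
n_f = 1/1.5566 = 0.6424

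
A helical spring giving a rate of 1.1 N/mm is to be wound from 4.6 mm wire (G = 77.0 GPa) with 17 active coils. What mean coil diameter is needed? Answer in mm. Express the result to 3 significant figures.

D = (Gd⁴/(8N_a·k))^(1/3) = (77.0×10³·4.6⁴/(8·17·1.1))^(1/3)
  = (230457)^(1/3) = 61.3098 mm

61.3 mm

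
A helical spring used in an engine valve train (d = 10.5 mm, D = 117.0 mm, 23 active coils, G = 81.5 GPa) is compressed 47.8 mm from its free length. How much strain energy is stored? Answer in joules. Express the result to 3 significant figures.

3.84 J

k = Gd⁴/(8D³N_a) = (81.5×10³)(10.5⁴)/(8·117.0³·23) = 3.3615 N/mm
U = ½kδ² = 0.5 × 3.3615 × 47.8² = 3840.3 N·mm = 3.8403 J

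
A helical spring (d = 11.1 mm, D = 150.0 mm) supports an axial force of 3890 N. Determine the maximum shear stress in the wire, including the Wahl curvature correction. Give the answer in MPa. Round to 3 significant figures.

1200 MPa

Spring index C = D/d = 150.0/11.1 = 13.5135
K_W = (4C−1)/(4C−4) + 0.615/C = 53.054/50.054 + 0.0455 = 1.1054
τ₀ = 8FD/(πd³) = 8·3890·150.0/(π·11.1³) = 4.668e+06/4296.5 = 1086.5 MPa
τ_max = K·τ₀ = 1.1054 × 1086.5 = 1201 MPa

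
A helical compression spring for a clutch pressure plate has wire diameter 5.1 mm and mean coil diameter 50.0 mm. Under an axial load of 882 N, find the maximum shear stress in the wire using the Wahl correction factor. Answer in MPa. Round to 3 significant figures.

972 MPa

Spring index C = D/d = 50.0/5.1 = 9.8039
K_W = (4C−1)/(4C−4) + 0.615/C = 38.216/35.216 + 0.0627 = 1.1479
τ₀ = 8FD/(πd³) = 8·882·50.0/(π·5.1³) = 352800/416.74 = 846.58 MPa
τ_max = K·τ₀ = 1.1479 × 846.58 = 971.81 MPa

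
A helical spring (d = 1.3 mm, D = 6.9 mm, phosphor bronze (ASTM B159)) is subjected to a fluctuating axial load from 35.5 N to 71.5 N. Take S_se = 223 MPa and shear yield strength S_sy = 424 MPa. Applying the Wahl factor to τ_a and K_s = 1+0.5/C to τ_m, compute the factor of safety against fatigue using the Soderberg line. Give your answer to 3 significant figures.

0.516

C = D/d = 6.9/1.3 = 5.3077; K_W = (4C−1)/(4C−4)+0.615/C = 1.2900; K_s = 1+0.5/C = 1.0942
F_a = (F_max−F_min)/2 = 18 N; F_m = (F_max+F_min)/2 = 53.5 N
τ_a = K_W·8F_aD/(πd³) = 1.2900 × 143.96 = 185.7 MPa
τ_m = K_s·8F_mD/(πd³) = 1.0942 × 427.87 = 468.18 MPa
Soderberg: 1/n_f = τ_a/S_se + τ_m/S_sy = 185.7/223 + 468.18/424 = 0.83274 + 1.10419 = 1.9369
n_f = 1/1.9369 = 0.5163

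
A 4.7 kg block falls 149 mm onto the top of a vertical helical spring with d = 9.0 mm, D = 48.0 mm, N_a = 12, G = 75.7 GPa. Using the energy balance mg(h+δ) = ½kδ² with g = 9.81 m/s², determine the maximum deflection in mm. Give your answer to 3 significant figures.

18.2 mm

k = Gd⁴/(8D³N_a) = (75.7×10³)(9.0⁴)/(8·48.0³·12) = 46.781 N/mm
W = mg = 4.7 × 9.81 = 46.107 N
½kδ² − Wδ − Wh = 0 → δ = (W + √(W² + 2kWh))/k
δ = (46.107 + √(2125.9 + 642768))/46.781 = (46.107 + 803.05)/46.781 = 18.152 mm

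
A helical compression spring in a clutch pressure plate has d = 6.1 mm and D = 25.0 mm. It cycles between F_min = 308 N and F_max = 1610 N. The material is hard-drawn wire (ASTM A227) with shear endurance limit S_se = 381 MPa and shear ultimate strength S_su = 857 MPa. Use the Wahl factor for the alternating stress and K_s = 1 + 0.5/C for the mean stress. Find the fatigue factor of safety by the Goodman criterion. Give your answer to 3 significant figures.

C = D/d = 25.0/6.1 = 4.0984; K_W = (4C−1)/(4C−4)+0.615/C = 1.3921; K_s = 1+0.5/C = 1.1220
F_a = (F_max−F_min)/2 = 651 N; F_m = (F_max+F_min)/2 = 959 N
τ_a = K_W·8F_aD/(πd³) = 1.3921 × 182.59 = 254.18 MPa
τ_m = K_s·8F_mD/(πd³) = 1.1220 × 268.97 = 301.79 MPa
Goodman: 1/n_f = τ_a/S_se + τ_m/S_su = 254.18/381 + 301.79/857 = 0.66715 + 0.35214 = 1.0193
n_f = 1/1.0193 = 0.9811

0.981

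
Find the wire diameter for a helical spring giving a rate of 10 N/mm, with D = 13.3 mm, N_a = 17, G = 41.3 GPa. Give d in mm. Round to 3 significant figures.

2.97 mm

d = (8D³N_a·k / G)^(1/4) = (8·13.3³·17·10 / (41.3×10³))^0.25
  = (77.472)^0.25 = 2.9668 mm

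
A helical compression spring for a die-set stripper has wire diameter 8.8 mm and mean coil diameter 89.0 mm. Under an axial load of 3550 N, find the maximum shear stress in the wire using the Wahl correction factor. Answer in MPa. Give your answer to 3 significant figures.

1350 MPa

Spring index C = D/d = 89.0/8.8 = 10.1136
K_W = (4C−1)/(4C−4) + 0.615/C = 39.455/36.455 + 0.0608 = 1.1431
τ₀ = 8FD/(πd³) = 8·3550·89.0/(π·8.8³) = 2.5276e+06/2140.9 = 1180.6 MPa
τ_max = K·τ₀ = 1.1431 × 1180.6 = 1349.6 MPa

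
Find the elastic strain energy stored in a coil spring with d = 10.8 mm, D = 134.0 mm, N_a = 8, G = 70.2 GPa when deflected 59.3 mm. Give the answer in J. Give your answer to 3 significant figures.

k = Gd⁴/(8D³N_a) = (70.2×10³)(10.8⁴)/(8·134.0³·8) = 6.2021 N/mm
U = ½kδ² = 0.5 × 6.2021 × 59.3² = 10905 N·mm = 10.905 J

10.9 J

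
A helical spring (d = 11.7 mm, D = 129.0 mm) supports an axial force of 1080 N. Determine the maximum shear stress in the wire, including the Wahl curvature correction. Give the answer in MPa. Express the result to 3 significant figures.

Spring index C = D/d = 129.0/11.7 = 11.0256
K_W = (4C−1)/(4C−4) + 0.615/C = 43.103/40.103 + 0.0558 = 1.1306
τ₀ = 8FD/(πd³) = 8·1080·129.0/(π·11.7³) = 1.11456e+06/5031.6 = 221.51 MPa
τ_max = K·τ₀ = 1.1306 × 221.51 = 250.44 MPa

250 MPa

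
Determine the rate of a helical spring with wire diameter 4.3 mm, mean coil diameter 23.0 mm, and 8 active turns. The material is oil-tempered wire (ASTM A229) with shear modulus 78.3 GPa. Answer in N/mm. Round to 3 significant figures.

k = Gd⁴/(8D³N_a) = (78.3×10³ × 4.3⁴) / (8 × 23.0³ × 8)
  = 2.67692e+07 / 778688 = 34.377 N/mm

34.4 N/mm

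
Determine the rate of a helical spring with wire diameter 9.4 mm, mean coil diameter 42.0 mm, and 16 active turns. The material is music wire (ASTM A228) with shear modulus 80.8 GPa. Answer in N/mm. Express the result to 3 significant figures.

k = Gd⁴/(8D³N_a) = (80.8×10³ × 9.4⁴) / (8 × 42.0³ × 16)
  = 6.30845e+08 / 9.48326e+06 = 66.522 N/mm

66.5 N/mm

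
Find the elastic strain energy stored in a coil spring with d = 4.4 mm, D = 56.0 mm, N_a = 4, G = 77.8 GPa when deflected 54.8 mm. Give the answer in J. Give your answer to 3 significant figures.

k = Gd⁴/(8D³N_a) = (77.8×10³)(4.4⁴)/(8·56.0³·4) = 5.1889 N/mm
U = ½kδ² = 0.5 × 5.1889 × 54.8² = 7791.3 N·mm = 7.7913 J

7.79 J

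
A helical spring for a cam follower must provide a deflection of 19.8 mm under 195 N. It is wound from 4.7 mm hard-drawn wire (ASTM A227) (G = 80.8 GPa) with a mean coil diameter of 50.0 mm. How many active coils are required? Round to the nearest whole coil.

Required rate k = F/δ = 195/19.8 = 9.8485 N/mm
N_a = Gd⁴/(8D³k) = (80.8×10³ × 4.7⁴)/(8 × 50.0³ × 9.8485)
    = 3.94278e+07 / 9.84848e+06 = 4.003 → 4 coils

4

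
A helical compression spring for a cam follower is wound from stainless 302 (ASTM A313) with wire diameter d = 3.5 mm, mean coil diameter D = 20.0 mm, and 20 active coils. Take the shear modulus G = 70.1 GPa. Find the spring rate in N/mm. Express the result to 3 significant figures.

k = Gd⁴/(8D³N_a) = (70.1×10³ × 3.5⁴) / (8 × 20.0³ × 20)
  = 1.05194e+07 / 1.28e+06 = 8.2183 N/mm

8.22 N/mm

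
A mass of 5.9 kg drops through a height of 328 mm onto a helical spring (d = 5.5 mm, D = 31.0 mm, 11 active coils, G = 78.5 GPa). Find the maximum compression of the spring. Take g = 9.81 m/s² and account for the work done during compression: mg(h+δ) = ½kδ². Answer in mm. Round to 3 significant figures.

39.4 mm

k = Gd⁴/(8D³N_a) = (78.5×10³)(5.5⁴)/(8·31.0³·11) = 27.4 N/mm
W = mg = 5.9 × 9.81 = 57.879 N
½kδ² − Wδ − Wh = 0 → δ = (W + √(W² + 2kWh))/k
δ = (57.879 + √(3350 + 1.04035e+06))/27.4 = (57.879 + 1021.6)/27.4 = 39.397 mm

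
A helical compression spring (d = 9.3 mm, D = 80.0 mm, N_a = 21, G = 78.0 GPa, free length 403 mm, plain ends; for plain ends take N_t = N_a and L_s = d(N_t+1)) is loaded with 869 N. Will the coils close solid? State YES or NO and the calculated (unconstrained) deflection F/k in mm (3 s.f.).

k = Gd⁴/(8D³N_a) = (78.0×10³)(9.3⁴)/(8·80.0³·21) = 6.7834 N/mm
N_t = 21; L_s = 9.3·22 = 204.6 mm; δ_solid = L₀ − L_s = 403 − 204.6 = 198.4 mm
δ = F/k = 869/6.7834 = 128.11 mm
δ < δ_solid → spring does not go solid

NO, δ = 128 mm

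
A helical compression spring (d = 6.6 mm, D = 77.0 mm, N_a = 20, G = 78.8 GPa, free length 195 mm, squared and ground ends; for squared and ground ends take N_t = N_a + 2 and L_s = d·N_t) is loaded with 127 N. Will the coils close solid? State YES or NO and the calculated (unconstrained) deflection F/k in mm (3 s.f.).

YES, δ = 62.0 mm

k = Gd⁴/(8D³N_a) = (78.8×10³)(6.6⁴)/(8·77.0³·20) = 2.047 N/mm
N_t = 22; L_s = 6.6·22 = 145.2 mm; δ_solid = L₀ − L_s = 195 − 145.2 = 49.8 mm
δ = F/k = 127/2.047 = 62.043 mm
δ ≥ δ_solid → spring goes solid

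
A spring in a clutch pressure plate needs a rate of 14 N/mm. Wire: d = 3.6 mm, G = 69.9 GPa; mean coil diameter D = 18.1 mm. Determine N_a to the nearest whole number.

18

N_a = Gd⁴/(8D³k) = (69.9×10³ × 3.6⁴)/(8 × 18.1³ × 14)
    = 1.17405e+07 / 664131 = 17.68 → 18 coils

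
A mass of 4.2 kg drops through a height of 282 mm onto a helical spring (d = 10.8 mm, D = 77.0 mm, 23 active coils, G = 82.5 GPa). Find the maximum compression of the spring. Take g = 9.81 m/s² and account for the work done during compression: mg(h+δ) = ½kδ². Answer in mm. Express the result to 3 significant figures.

44.9 mm

k = Gd⁴/(8D³N_a) = (82.5×10³)(10.8⁴)/(8·77.0³·23) = 13.362 N/mm
W = mg = 4.2 × 9.81 = 41.202 N
½kδ² − Wδ − Wh = 0 → δ = (W + √(W² + 2kWh))/k
δ = (41.202 + √(1697.6 + 310496))/13.362 = (41.202 + 558.74)/13.362 = 44.901 mm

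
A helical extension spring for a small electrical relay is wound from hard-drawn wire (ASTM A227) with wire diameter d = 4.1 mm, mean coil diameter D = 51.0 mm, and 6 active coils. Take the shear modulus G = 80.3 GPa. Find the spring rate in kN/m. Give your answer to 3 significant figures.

k = Gd⁴/(8D³N_a) = (80.3×10³ × 4.1⁴) / (8 × 51.0³ × 6)
  = 2.26909e+07 / 6.36725e+06 = 3.5637 N/mm

3.56 kN/m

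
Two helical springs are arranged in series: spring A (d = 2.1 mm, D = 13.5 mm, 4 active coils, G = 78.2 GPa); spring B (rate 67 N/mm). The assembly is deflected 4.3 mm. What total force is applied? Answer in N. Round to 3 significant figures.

k_A = Gd⁴/(8D³N_a) = (78.2×10³)(2.1⁴)/(8·13.5³·4) = 19.317 N/mm
Series: 1/k_eq = 1/19.317 + 1/67 = 0.066694; k_eq = 14.994 N/mm
F = k_eq·δ = 14.994·4.3 = 64.473 N

64.5 N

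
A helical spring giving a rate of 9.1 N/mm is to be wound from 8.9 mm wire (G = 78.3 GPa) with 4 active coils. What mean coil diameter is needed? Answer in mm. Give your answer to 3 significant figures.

119 mm

D = (Gd⁴/(8N_a·k))^(1/3) = (78.3×10³·8.9⁴/(8·4·9.1))^(1/3)
  = (1.68706e+06)^(1/3) = 119.0447 mm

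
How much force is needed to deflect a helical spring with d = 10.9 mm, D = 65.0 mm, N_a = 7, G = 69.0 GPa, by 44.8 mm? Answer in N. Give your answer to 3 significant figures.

2840 N

k = Gd⁴/(8D³N_a) = (69.0×10³)(10.9⁴)/(8·65.0³·7) = 63.333 N/mm
F = k·δ = 63.333 × 44.8 = 2837.3 N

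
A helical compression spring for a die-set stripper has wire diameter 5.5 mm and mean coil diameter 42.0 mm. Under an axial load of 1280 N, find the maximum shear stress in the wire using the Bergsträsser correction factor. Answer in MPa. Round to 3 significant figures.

Spring index C = D/d = 42.0/5.5 = 7.6364
K_B = (4C+2)/(4C−3) = 32.545/27.545 = 1.1815
τ₀ = 8FD/(πd³) = 8·1280·42.0/(π·5.5³) = 430080/522.68 = 822.83 MPa
τ_max = K·τ₀ = 1.1815 × 822.83 = 972.19 MPa

972 MPa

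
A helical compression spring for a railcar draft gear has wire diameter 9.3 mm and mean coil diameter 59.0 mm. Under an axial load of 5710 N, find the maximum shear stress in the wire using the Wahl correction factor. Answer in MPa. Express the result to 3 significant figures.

1320 MPa

Spring index C = D/d = 59.0/9.3 = 6.3441
K_W = (4C−1)/(4C−4) + 0.615/C = 24.376/21.376 + 0.0969 = 1.2373
τ₀ = 8FD/(πd³) = 8·5710·59.0/(π·9.3³) = 2.69512e+06/2527 = 1066.5 MPa
τ_max = K·τ₀ = 1.2373 × 1066.5 = 1319.6 MPa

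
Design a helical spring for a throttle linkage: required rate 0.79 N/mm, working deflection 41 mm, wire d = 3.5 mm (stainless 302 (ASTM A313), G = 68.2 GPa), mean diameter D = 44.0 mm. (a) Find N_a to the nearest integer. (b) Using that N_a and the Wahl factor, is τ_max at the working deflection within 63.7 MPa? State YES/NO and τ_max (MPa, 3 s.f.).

N_a = Gd⁴/(8D³k) = (68.2×10³)(3.5⁴)/(8·44.0³·0.79) = 19.01 → N_a = 19
Actual rate k = Gd⁴/(8D³·19) = 0.79041 N/mm
Working load F = kδ = 0.79041·41 = 32.407 N
C = 44.0/3.5 = 12.5714; K_W = (4C−1)/(4C−4)+0.615/C = 1.1137
τ_max = K_W·8FD/(πd³) = 1.1137·84.689 = 94.321 MPa
τ_max > 63.7 MPa → exceeds allowable

(a) 19 coils; (b) NO, τ_max = 94.3 MPa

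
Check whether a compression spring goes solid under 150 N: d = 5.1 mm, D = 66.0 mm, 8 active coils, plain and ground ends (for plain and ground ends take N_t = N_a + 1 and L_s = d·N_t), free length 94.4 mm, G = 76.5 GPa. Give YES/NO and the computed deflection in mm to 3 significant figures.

k = Gd⁴/(8D³N_a) = (76.5×10³)(5.1⁴)/(8·66.0³·8) = 2.8127 N/mm
N_t = 9; L_s = 5.1·9 = 45.9 mm; δ_solid = L₀ − L_s = 94.4 − 45.9 = 48.5 mm
δ = F/k = 150/2.8127 = 53.329 mm
δ ≥ δ_solid → spring goes solid

YES, δ = 53.3 mm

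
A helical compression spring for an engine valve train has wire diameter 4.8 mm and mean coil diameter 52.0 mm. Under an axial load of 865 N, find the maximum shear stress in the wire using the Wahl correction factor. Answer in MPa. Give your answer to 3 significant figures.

Spring index C = D/d = 52.0/4.8 = 10.8333
K_W = (4C−1)/(4C−4) + 0.615/C = 42.333/39.333 + 0.0568 = 1.1330
τ₀ = 8FD/(πd³) = 8·865·52.0/(π·4.8³) = 359840/347.44 = 1035.7 MPa
τ_max = K·τ₀ = 1.1330 × 1035.7 = 1173.5 MPa

1170 MPa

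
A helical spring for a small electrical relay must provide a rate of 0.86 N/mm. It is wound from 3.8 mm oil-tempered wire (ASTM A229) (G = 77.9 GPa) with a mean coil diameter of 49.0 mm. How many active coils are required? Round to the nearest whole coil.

20

N_a = Gd⁴/(8D³k) = (77.9×10³ × 3.8⁴)/(8 × 49.0³ × 0.86)
    = 1.62432e+07 / 809425 = 20.07 → 20 coils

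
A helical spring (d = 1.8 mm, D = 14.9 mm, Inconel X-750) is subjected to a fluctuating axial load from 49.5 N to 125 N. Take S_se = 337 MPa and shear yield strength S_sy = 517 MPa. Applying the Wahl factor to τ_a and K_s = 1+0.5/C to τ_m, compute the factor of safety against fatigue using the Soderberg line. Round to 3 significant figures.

C = D/d = 14.9/1.8 = 8.2778; K_W = (4C−1)/(4C−4)+0.615/C = 1.1773; K_s = 1+0.5/C = 1.0604
F_a = (F_max−F_min)/2 = 37.75 N; F_m = (F_max+F_min)/2 = 87.25 N
τ_a = K_W·8F_aD/(πd³) = 1.1773 × 245.6 = 289.16 MPa
τ_m = K_s·8F_mD/(πd³) = 1.0604 × 567.64 = 601.93 MPa
Soderberg: 1/n_f = τ_a/S_se + τ_m/S_sy = 289.16/337 + 601.93/517 = 0.85803 + 1.16427 = 2.0223
n_f = 1/2.0223 = 0.4945

0.494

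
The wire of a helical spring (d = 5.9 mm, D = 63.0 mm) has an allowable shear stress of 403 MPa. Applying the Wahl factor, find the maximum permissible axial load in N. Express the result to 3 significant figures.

C = D/d = 63.0/5.9 = 10.6780
K_W = (4C−1)/(4C−4) + 0.615/C = 41.712/38.712 + 0.0576 = 1.1351
τ_max = K·8FD/(πd³) → F_max = τ_allow·πd³/(8DK)
F_max = 403·π·5.9³/(8·63.0·1.1351) = 2.6002e+05/572.09 = 454.52 N

455 N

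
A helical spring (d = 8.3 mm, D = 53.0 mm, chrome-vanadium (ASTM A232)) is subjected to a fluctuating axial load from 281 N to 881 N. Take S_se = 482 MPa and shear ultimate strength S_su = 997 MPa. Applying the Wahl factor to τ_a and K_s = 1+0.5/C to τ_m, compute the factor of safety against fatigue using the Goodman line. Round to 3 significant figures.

C = D/d = 53.0/8.3 = 6.3855; K_W = (4C−1)/(4C−4)+0.615/C = 1.2356; K_s = 1+0.5/C = 1.0783
F_a = (F_max−F_min)/2 = 300 N; F_m = (F_max+F_min)/2 = 581 N
τ_a = K_W·8F_aD/(πd³) = 1.2356 × 70.811 = 87.493 MPa
τ_m = K_s·8F_mD/(πd³) = 1.0783 × 137.14 = 147.88 MPa
Goodman: 1/n_f = τ_a/S_se + τ_m/S_su = 87.493/482 + 147.88/997 = 0.18152 + 0.14832 = 0.32984
n_f = 1/0.32984 = 3.032

3.03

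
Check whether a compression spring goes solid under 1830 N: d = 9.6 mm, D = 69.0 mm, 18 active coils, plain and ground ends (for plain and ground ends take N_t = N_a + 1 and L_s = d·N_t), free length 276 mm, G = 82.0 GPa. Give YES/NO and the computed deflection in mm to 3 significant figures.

k = Gd⁴/(8D³N_a) = (82.0×10³)(9.6⁴)/(8·69.0³·18) = 14.723 N/mm
N_t = 19; L_s = 9.6·19 = 182.4 mm; δ_solid = L₀ − L_s = 276 − 182.4 = 93.6 mm
δ = F/k = 1830/14.723 = 124.3 mm
δ ≥ δ_solid → spring goes solid

YES, δ = 124 mm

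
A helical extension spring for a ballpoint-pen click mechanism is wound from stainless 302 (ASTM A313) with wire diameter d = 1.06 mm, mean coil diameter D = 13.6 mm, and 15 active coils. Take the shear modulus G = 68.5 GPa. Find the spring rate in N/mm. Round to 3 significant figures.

k = Gd⁴/(8D³N_a) = (68.5×10³ × 1.06⁴) / (8 × 13.6³ × 15)
  = 86479.7 / 301855 = 0.28649 N/mm

0.286 N/mm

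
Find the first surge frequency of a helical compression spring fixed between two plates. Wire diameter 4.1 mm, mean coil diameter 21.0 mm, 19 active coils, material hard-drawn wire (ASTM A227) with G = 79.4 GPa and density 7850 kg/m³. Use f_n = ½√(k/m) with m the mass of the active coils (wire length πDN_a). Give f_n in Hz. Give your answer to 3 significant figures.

k = Gd⁴/(8D³N_a) = (79.4×10³)(4.1⁴)/(8·21.0³·19) = 15.939 N/mm = 15939 N/m
Wire length L = πDN_a = π·21.0·19 = 1253.5 mm
m = ρ·(πd²/4)·L = 7850 × 13.203×10⁻⁶ m² × 1.2535 m = 0.12991 kg
f_n = ½√(k/m) = 0.5·√(15939/0.12991) = 0.5·√(1.2269e+05) = 175.13 Hz

175 Hz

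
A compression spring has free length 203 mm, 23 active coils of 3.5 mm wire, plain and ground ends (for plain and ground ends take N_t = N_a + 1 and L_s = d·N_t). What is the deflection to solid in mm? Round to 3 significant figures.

N_t = 24; L_s = 3.5·24 = 84 mm
δ_solid = L₀ − L_s = 203 − 84 = 119 mm

119 mm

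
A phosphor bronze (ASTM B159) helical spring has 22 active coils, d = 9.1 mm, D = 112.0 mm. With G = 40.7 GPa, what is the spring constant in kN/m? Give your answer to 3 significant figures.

1.13 kN/m

k = Gd⁴/(8D³N_a) = (40.7×10³ × 9.1⁴) / (8 × 112.0³ × 22)
  = 2.791e+08 / 2.47267e+08 = 1.1287 N/mm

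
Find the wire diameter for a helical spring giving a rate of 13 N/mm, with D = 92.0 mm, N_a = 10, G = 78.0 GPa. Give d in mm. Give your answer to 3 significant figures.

10.1 mm

d = (8D³N_a·k / G)^(1/4) = (8·92.0³·10·13 / (78.0×10³))^0.25
  = (10383)^0.25 = 10.0943 mm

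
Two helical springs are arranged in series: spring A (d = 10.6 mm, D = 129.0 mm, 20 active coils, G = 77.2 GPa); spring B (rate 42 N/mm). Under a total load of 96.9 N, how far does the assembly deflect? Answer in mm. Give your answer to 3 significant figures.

k_A = Gd⁴/(8D³N_a) = (77.2×10³)(10.6⁴)/(8·129.0³·20) = 2.8376 N/mm
Series: 1/k_eq = 1/2.8376 + 1/42 = 0.37622; k_eq = 2.658 N/mm
δ = F/k_eq = 96.9/2.658 = 36.456 mm

36.5 mm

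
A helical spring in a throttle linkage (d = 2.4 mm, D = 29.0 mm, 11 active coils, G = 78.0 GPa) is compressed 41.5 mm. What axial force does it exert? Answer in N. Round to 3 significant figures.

50.0 N

k = Gd⁴/(8D³N_a) = (78.0×10³)(2.4⁴)/(8·29.0³·11) = 1.2058 N/mm
F = k·δ = 1.2058 × 41.5 = 50.039 N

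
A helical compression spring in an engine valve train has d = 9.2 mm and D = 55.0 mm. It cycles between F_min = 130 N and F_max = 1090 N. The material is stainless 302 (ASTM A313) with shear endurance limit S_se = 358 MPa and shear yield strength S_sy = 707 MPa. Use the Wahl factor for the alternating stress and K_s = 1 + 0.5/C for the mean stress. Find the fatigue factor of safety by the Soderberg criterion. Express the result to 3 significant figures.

C = D/d = 55.0/9.2 = 5.9783; K_W = (4C−1)/(4C−4)+0.615/C = 1.2535; K_s = 1+0.5/C = 1.0836
F_a = (F_max−F_min)/2 = 480 N; F_m = (F_max+F_min)/2 = 610 N
τ_a = K_W·8F_aD/(πd³) = 1.2535 × 86.334 = 108.22 MPa
τ_m = K_s·8F_mD/(πd³) = 1.0836 × 109.72 = 118.89 MPa
Soderberg: 1/n_f = τ_a/S_se + τ_m/S_sy = 108.22/358 + 118.89/707 = 0.30230 + 0.16816 = 0.47046
n_f = 1/0.47046 = 2.126

2.13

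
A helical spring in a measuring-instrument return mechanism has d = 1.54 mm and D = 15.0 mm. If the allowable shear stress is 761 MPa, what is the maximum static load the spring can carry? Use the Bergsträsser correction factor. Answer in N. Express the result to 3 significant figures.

C = D/d = 15.0/1.54 = 9.7403
K_B = (4C+2)/(4C−3) = 40.961/35.961 = 1.1390
τ_max = K·8FD/(πd³) → F_max = τ_allow·πd³/(8DK)
F_max = 761·π·1.54³/(8·15.0·1.1390) = 8731.7/136.68 = 63.882 N

63.9 N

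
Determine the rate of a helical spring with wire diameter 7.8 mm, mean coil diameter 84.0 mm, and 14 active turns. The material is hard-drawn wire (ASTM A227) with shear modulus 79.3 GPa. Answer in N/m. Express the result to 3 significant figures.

k = Gd⁴/(8D³N_a) = (79.3×10³ × 7.8⁴) / (8 × 84.0³ × 14)
  = 2.93529e+08 / 6.63828e+07 = 4.4218 N/mm = 4421.8 N/m

4420 N/m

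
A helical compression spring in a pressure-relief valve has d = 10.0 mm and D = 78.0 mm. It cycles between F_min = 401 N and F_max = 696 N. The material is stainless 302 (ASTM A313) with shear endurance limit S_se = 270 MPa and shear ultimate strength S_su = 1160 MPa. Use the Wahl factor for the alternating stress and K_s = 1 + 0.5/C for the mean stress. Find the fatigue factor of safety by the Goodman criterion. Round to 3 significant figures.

4.37

C = D/d = 78.0/10.0 = 7.8000; K_W = (4C−1)/(4C−4)+0.615/C = 1.1891; K_s = 1+0.5/C = 1.0641
F_a = (F_max−F_min)/2 = 147.5 N; F_m = (F_max+F_min)/2 = 548.5 N
τ_a = K_W·8F_aD/(πd³) = 1.1891 × 29.297 = 34.839 MPa
τ_m = K_s·8F_mD/(πd³) = 1.0641 × 108.95 = 115.93 MPa
Goodman: 1/n_f = τ_a/S_se + τ_m/S_su = 34.839/270 + 115.93/1160 = 0.12903 + 0.09994 = 0.22897
n_f = 1/0.22897 = 4.367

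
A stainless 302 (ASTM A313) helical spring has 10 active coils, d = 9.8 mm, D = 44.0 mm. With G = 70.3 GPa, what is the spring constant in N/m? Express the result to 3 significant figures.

k = Gd⁴/(8D³N_a) = (70.3×10³ × 9.8⁴) / (8 × 44.0³ × 10)
  = 6.48425e+08 / 6.81472e+06 = 95.151 N/mm = 95151 N/m

95200 N/m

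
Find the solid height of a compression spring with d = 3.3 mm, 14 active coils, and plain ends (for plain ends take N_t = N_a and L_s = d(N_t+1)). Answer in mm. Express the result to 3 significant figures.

49.5 mm

plain ends: N_t = N_a = 14
L_s = d·(N_t+1) = 3.3 × 15 = 49.5 mm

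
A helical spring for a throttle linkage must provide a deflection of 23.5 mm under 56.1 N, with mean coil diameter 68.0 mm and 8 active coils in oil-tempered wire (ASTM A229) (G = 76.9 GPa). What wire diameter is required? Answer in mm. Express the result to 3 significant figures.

Required rate k = F/δ = 56.1/23.5 = 2.3872 N/mm
d = (8D³N_a·k / G)^(1/4) = (8·68.0³·8·2.3872 / (76.9×10³))^0.25
  = (624.71)^0.25 = 4.9994 mm

5.00 mm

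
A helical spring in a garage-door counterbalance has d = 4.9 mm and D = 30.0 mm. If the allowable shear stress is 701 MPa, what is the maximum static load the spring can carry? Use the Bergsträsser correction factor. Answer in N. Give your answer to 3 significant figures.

C = D/d = 30.0/4.9 = 6.1224
K_B = (4C+2)/(4C−3) = 26.490/21.490 = 1.2327
τ_max = K·8FD/(πd³) → F_max = τ_allow·πd³/(8DK)
F_max = 701·π·4.9³/(8·30.0·1.2327) = 2.5909e+05/295.84 = 875.79 N

876 N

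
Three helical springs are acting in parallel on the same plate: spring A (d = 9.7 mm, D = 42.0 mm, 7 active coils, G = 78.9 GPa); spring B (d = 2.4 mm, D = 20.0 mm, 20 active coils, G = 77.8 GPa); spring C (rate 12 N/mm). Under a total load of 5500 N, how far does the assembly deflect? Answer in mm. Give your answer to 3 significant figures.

30.2 mm

k_A = Gd⁴/(8D³N_a) = (78.9×10³)(9.7⁴)/(8·42.0³·7) = 168.36 N/mm
k_B = Gd⁴/(8D³N_a) = (77.8×10³)(2.4⁴)/(8·20.0³·20) = 2.0166 N/mm
Parallel: k_eq = 168.36 + 2.0166 + 12 = 182.37 N/mm
δ = F/k_eq = 5500/182.37 = 30.158 mm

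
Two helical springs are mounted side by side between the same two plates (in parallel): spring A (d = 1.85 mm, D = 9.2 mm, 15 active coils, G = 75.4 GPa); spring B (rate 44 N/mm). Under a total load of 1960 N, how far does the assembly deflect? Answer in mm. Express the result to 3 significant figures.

k_A = Gd⁴/(8D³N_a) = (75.4×10³)(1.85⁴)/(8·9.2³·15) = 9.4518 N/mm
Parallel: k_eq = 9.4518 + 44 = 53.452 N/mm
δ = F/k_eq = 1960/53.452 = 36.669 mm

36.7 mm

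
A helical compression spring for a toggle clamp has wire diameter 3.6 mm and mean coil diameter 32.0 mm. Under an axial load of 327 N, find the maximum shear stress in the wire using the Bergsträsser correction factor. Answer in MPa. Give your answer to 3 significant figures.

Spring index C = D/d = 32.0/3.6 = 8.8889
K_B = (4C+2)/(4C−3) = 37.556/32.556 = 1.1536
τ₀ = 8FD/(πd³) = 8·327·32.0/(π·3.6³) = 83712/146.57 = 571.12 MPa
τ_max = K·τ₀ = 1.1536 × 571.12 = 658.84 MPa

659 MPa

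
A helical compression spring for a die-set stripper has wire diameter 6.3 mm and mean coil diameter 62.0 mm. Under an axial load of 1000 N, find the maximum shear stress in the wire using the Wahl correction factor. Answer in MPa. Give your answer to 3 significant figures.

724 MPa

Spring index C = D/d = 62.0/6.3 = 9.8413
K_W = (4C−1)/(4C−4) + 0.615/C = 38.365/35.365 + 0.0625 = 1.1473
τ₀ = 8FD/(πd³) = 8·1000·62.0/(π·6.3³) = 496000/785.55 = 631.41 MPa
τ_max = K·τ₀ = 1.1473 × 631.41 = 724.43 MPa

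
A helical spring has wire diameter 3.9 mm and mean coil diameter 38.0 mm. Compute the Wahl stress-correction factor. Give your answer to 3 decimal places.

C = D/d = 38.0/3.9 = 9.7436
K_W = (4C−1)/(4C−4) + 0.615/C = 37.974/34.974 + 0.0631 = 1.1489

1.149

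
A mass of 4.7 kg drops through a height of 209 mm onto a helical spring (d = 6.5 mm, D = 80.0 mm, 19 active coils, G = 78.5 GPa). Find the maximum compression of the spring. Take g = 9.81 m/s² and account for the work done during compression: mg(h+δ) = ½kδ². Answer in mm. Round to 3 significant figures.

k = Gd⁴/(8D³N_a) = (78.5×10³)(6.5⁴)/(8·80.0³·19) = 1.8006 N/mm
W = mg = 4.7 × 9.81 = 46.107 N
½kδ² − Wδ − Wh = 0 → δ = (W + √(W² + 2kWh))/k
δ = (46.107 + √(2125.9 + 34701.9))/1.8006 = (46.107 + 191.91)/1.8006 = 132.19 mm

132 mm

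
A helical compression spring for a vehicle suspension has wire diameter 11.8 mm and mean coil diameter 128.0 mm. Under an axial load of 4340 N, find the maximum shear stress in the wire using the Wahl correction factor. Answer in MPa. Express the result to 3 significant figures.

Spring index C = D/d = 128.0/11.8 = 10.8475
K_W = (4C−1)/(4C−4) + 0.615/C = 42.390/39.390 + 0.0567 = 1.1329
τ₀ = 8FD/(πd³) = 8·4340·128.0/(π·11.8³) = 4.44416e+06/5161.7 = 860.98 MPa
τ_max = K·τ₀ = 1.1329 × 860.98 = 975.37 MPa

975 MPa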